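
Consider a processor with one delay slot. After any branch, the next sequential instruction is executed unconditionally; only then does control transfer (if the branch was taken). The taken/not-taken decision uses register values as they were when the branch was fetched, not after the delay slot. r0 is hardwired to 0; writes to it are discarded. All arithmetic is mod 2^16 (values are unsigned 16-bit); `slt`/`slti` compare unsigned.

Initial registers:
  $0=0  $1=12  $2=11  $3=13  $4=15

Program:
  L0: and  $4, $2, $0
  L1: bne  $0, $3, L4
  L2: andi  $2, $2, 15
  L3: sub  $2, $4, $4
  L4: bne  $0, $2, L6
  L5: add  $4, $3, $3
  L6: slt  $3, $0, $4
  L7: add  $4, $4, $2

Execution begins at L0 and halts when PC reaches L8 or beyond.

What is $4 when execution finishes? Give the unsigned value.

37

#0 and  $4, $2, $0 ; 0/12/11/13/0
#1 bne  $0, $3, L4 ; 0/12/11/13/0 ; →target
#2 andi  $2, $2, 15 ; 0/12/11/13/0
#4 bne  $0, $2, L6 ; 0/12/11/13/0 ; →target
#5 add  $4, $3, $3 ; 0/12/11/13/26
#6 slt  $3, $0, $4 ; 0/12/11/1/26
#7 add  $4, $4, $2 ; 0/12/11/1/37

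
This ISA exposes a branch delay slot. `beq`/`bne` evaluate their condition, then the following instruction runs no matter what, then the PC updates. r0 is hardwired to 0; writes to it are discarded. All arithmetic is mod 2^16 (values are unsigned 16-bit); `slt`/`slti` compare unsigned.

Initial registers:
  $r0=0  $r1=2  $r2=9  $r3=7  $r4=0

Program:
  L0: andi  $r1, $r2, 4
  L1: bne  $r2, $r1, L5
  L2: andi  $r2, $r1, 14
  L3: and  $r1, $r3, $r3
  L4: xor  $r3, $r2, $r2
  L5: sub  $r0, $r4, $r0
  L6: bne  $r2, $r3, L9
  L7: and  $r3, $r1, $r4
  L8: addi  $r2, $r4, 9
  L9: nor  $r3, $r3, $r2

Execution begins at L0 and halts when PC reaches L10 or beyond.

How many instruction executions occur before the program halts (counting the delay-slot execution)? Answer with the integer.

7

#0 andi  $r1, $r2, 4 ; 0/0/9/7/0
#1 bne  $r2, $r1, L5 ; 0/0/9/7/0 ; →target
#2 andi  $r2, $r1, 14 ; 0/0/0/7/0
#5 sub  $r0, $r4, $r0 ; 0/0/0/7/0
#6 bne  $r2, $r3, L9 ; 0/0/0/7/0 ; →target
#7 and  $r3, $r1, $r4 ; 0/0/0/0/0
#9 nor  $r3, $r3, $r2 ; 0/0/0/65535/0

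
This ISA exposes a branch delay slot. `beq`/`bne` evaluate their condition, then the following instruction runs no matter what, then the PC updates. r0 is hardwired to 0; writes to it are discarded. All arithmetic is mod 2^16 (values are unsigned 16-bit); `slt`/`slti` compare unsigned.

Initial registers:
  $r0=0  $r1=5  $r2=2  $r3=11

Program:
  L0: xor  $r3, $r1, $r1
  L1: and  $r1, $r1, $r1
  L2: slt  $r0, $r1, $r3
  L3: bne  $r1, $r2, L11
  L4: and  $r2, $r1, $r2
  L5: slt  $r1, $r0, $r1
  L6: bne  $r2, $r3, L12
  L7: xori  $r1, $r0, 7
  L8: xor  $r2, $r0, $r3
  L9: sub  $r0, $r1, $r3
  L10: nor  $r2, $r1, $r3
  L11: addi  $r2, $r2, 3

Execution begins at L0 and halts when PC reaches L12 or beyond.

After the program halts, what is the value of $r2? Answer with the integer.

PC=0  xor  $r3, $r1, $r1     | $r0=0 $r1=5 $r2=2 $r3=0
PC=1  and  $r1, $r1, $r1     | $r0=0 $r1=5 $r2=2 $r3=0
PC=2  slt  $r0, $r1, $r3     | $r0=0 $r1=5 $r2=2 $r3=0
PC=3  bne  $r1, $r2, L11     | $r0=0 $r1=5 $r2=2 $r3=0  [TAKEN]
PC=4  and  $r2, $r1, $r2     | $r0=0 $r1=5 $r2=0 $r3=0
PC=11 addi  $r2, $r2, 3      | $r0=0 $r1=5 $r2=3 $r3=0

3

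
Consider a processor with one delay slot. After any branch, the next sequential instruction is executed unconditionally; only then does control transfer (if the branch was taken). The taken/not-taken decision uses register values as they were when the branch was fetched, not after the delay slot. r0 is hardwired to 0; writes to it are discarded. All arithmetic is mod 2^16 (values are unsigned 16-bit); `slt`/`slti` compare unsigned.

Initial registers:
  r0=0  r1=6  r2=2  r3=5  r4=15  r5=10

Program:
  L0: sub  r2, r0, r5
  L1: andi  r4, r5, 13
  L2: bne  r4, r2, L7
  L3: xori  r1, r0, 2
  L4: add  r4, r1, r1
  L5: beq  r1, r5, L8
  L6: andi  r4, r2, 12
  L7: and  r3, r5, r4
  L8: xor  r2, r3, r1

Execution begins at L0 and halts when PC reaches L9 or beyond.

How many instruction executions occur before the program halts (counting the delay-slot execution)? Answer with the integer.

6

[0] sub  r2, r0, r5  →  {r0:0, r1:6, r2:65526, r3:5, r4:15, r5:10}
[1] andi  r4, r5, 13  →  {r0:0, r1:6, r2:65526, r3:5, r4:8, r5:10}
[2] bne  r4, r2, L7  →  {r0:0, r1:6, r2:65526, r3:5, r4:8, r5:10}  ⟨branch taken⟩
[3] xori  r1, r0, 2  →  {r0:0, r1:2, r2:65526, r3:5, r4:8, r5:10}
[7] and  r3, r5, r4  →  {r0:0, r1:2, r2:65526, r3:8, r4:8, r5:10}
[8] xor  r2, r3, r1  →  {r0:0, r1:2, r2:10, r3:8, r4:8, r5:10}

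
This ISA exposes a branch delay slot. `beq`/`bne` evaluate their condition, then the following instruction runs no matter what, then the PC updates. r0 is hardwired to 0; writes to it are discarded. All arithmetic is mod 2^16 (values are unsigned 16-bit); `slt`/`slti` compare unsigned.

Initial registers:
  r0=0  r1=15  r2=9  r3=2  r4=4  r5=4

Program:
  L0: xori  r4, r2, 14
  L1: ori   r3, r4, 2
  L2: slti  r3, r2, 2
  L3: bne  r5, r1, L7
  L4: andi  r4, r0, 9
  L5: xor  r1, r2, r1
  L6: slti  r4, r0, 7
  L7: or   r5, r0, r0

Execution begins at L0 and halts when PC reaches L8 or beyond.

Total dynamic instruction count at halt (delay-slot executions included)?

6

PC=0  xori  r4, r2, 14       | r0=0 r1=15 r2=9 r3=2 r4=7 r5=4
PC=1  ori   r3, r4, 2        | r0=0 r1=15 r2=9 r3=7 r4=7 r5=4
PC=2  slti  r3, r2, 2        | r0=0 r1=15 r2=9 r3=0 r4=7 r5=4
PC=3  bne  r5, r1, L7        | r0=0 r1=15 r2=9 r3=0 r4=7 r5=4  [TAKEN]
PC=4  andi  r4, r0, 9        | r0=0 r1=15 r2=9 r3=0 r4=0 r5=4
PC=7  or   r5, r0, r0        | r0=0 r1=15 r2=9 r3=0 r4=0 r5=0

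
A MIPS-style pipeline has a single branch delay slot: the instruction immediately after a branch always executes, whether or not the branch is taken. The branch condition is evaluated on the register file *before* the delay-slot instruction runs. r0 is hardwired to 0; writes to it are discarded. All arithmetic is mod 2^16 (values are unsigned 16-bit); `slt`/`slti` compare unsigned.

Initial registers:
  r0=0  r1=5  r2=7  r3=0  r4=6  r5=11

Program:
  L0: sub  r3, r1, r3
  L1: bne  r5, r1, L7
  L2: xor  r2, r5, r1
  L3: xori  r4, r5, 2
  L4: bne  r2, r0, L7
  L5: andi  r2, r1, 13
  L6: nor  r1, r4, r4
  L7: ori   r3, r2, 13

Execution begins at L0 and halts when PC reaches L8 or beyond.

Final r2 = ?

PC=0  sub  r3, r1, r3        | r0=0 r1=5 r2=7 r3=5 r4=6 r5=11
PC=1  bne  r5, r1, L7        | r0=0 r1=5 r2=7 r3=5 r4=6 r5=11  [TAKEN]
PC=2  xor  r2, r5, r1        | r0=0 r1=5 r2=14 r3=5 r4=6 r5=11
PC=7  ori   r3, r2, 13       | r0=0 r1=5 r2=14 r3=15 r4=6 r5=11

14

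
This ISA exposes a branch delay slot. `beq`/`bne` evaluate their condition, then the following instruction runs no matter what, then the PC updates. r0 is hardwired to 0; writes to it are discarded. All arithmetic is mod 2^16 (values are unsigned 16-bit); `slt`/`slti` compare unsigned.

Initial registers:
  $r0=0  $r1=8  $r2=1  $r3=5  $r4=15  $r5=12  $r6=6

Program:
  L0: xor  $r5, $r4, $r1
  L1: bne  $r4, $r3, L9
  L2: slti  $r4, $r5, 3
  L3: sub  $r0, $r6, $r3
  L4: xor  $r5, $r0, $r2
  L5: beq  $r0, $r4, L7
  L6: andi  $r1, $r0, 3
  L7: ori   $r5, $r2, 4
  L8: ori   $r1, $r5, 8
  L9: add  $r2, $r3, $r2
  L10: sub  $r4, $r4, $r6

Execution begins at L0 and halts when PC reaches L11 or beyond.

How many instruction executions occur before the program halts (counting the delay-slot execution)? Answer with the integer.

5

#0 xor  $r5, $r4, $r1 ; 0/8/1/5/15/7/6
#1 bne  $r4, $r3, L9 ; 0/8/1/5/15/7/6 ; →target
#2 slti  $r4, $r5, 3 ; 0/8/1/5/0/7/6
#9 add  $r2, $r3, $r2 ; 0/8/6/5/0/7/6
#10 sub  $r4, $r4, $r6 ; 0/8/6/5/65530/7/6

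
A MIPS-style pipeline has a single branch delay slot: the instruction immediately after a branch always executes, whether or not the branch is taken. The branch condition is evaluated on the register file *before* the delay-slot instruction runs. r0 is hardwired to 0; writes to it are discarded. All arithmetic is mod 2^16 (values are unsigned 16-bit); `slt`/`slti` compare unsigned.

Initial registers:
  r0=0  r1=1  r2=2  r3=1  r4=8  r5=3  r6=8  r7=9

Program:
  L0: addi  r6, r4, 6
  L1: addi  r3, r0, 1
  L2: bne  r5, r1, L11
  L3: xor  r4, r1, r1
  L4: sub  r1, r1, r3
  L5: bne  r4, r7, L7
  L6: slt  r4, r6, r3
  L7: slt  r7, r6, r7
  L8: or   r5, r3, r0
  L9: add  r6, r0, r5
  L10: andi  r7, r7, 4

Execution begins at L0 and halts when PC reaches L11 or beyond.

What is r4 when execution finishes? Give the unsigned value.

#0 addi  r6, r4, 6 ; 0/1/2/1/8/3/14/9
#1 addi  r3, r0, 1 ; 0/1/2/1/8/3/14/9
#2 bne  r5, r1, L11 ; 0/1/2/1/8/3/14/9 ; →target
#3 xor  r4, r1, r1 ; 0/1/2/1/0/3/14/9

0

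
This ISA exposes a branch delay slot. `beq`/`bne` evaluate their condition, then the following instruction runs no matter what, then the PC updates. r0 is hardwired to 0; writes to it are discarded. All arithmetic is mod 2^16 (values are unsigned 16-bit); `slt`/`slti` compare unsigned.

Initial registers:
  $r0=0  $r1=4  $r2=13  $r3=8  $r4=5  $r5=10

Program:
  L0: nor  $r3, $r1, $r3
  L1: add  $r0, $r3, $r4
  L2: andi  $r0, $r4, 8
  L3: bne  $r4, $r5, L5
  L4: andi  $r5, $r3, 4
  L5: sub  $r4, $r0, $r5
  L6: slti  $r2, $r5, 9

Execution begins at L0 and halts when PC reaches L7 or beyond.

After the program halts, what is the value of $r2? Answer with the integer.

PC=0  nor  $r3, $r1, $r3     | $r0=0 $r1=4 $r2=13 $r3=65523 $r4=5 $r5=10
PC=1  add  $r0, $r3, $r4     | $r0=0 $r1=4 $r2=13 $r3=65523 $r4=5 $r5=10
PC=2  andi  $r0, $r4, 8      | $r0=0 $r1=4 $r2=13 $r3=65523 $r4=5 $r5=10
PC=3  bne  $r4, $r5, L5      | $r0=0 $r1=4 $r2=13 $r3=65523 $r4=5 $r5=10  [TAKEN]
PC=4  andi  $r5, $r3, 4      | $r0=0 $r1=4 $r2=13 $r3=65523 $r4=5 $r5=0
PC=5  sub  $r4, $r0, $r5     | $r0=0 $r1=4 $r2=13 $r3=65523 $r4=0 $r5=0
PC=6  slti  $r2, $r5, 9      | $r0=0 $r1=4 $r2=1 $r3=65523 $r4=0 $r5=0

1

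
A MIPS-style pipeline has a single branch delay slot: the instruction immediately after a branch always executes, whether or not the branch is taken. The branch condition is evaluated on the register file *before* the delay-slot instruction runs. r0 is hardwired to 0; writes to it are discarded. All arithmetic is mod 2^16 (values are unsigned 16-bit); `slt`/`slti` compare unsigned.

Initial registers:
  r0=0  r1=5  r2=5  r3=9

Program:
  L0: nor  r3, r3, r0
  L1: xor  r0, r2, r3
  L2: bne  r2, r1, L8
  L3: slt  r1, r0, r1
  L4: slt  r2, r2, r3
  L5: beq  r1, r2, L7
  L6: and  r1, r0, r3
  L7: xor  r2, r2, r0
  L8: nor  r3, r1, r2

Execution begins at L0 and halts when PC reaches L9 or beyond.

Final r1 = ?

0

[0] nor  r3, r3, r0  →  {r0:0, r1:5, r2:5, r3:65526}
[1] xor  r0, r2, r3  →  {r0:0, r1:5, r2:5, r3:65526}
[2] bne  r2, r1, L8  →  {r0:0, r1:5, r2:5, r3:65526}  ⟨branch fallthrough⟩
[3] slt  r1, r0, r1  →  {r0:0, r1:1, r2:5, r3:65526}
[4] slt  r2, r2, r3  →  {r0:0, r1:1, r2:1, r3:65526}
[5] beq  r1, r2, L7  →  {r0:0, r1:1, r2:1, r3:65526}  ⟨branch taken⟩
[6] and  r1, r0, r3  →  {r0:0, r1:0, r2:1, r3:65526}
[7] xor  r2, r2, r0  →  {r0:0, r1:0, r2:1, r3:65526}
[8] nor  r3, r1, r2  →  {r0:0, r1:0, r2:1, r3:65534}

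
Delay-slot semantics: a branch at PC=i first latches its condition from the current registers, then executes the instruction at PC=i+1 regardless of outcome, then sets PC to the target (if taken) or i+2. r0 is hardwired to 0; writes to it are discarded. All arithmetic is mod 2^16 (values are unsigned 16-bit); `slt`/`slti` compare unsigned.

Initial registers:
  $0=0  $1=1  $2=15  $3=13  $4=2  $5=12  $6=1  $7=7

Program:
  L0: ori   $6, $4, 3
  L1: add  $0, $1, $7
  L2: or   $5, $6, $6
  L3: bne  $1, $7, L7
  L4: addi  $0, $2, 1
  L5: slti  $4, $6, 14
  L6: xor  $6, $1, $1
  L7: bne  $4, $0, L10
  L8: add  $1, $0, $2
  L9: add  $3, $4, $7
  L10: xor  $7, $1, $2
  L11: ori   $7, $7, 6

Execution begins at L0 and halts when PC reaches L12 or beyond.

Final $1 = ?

15

[0] ori   $6, $4, 3  →  {$0:0, $1:1, $2:15, $3:13, $4:2, $5:12, $6:3, $7:7}
[1] add  $0, $1, $7  →  {$0:0, $1:1, $2:15, $3:13, $4:2, $5:12, $6:3, $7:7}
[2] or   $5, $6, $6  →  {$0:0, $1:1, $2:15, $3:13, $4:2, $5:3, $6:3, $7:7}
[3] bne  $1, $7, L7  →  {$0:0, $1:1, $2:15, $3:13, $4:2, $5:3, $6:3, $7:7}  ⟨branch taken⟩
[4] addi  $0, $2, 1  →  {$0:0, $1:1, $2:15, $3:13, $4:2, $5:3, $6:3, $7:7}
[7] bne  $4, $0, L10  →  {$0:0, $1:1, $2:15, $3:13, $4:2, $5:3, $6:3, $7:7}  ⟨branch taken⟩
[8] add  $1, $0, $2  →  {$0:0, $1:15, $2:15, $3:13, $4:2, $5:3, $6:3, $7:7}
[10] xor  $7, $1, $2  →  {$0:0, $1:15, $2:15, $3:13, $4:2, $5:3, $6:3, $7:0}
[11] ori   $7, $7, 6  →  {$0:0, $1:15, $2:15, $3:13, $4:2, $5:3, $6:3, $7:6}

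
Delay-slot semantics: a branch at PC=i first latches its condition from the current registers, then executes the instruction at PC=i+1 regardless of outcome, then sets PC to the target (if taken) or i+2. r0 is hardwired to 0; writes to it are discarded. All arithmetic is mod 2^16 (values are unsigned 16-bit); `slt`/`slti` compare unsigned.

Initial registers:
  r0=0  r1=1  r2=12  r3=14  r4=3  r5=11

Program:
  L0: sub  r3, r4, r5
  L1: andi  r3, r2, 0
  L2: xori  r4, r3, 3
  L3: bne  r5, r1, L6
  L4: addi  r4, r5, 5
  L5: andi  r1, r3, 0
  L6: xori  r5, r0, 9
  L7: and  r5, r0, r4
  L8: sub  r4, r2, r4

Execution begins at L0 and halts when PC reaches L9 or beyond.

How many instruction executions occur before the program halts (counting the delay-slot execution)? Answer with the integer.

8

[0] sub  r3, r4, r5  →  {r0:0, r1:1, r2:12, r3:65528, r4:3, r5:11}
[1] andi  r3, r2, 0  →  {r0:0, r1:1, r2:12, r3:0, r4:3, r5:11}
[2] xori  r4, r3, 3  →  {r0:0, r1:1, r2:12, r3:0, r4:3, r5:11}
[3] bne  r5, r1, L6  →  {r0:0, r1:1, r2:12, r3:0, r4:3, r5:11}  ⟨branch taken⟩
[4] addi  r4, r5, 5  →  {r0:0, r1:1, r2:12, r3:0, r4:16, r5:11}
[6] xori  r5, r0, 9  →  {r0:0, r1:1, r2:12, r3:0, r4:16, r5:9}
[7] and  r5, r0, r4  →  {r0:0, r1:1, r2:12, r3:0, r4:16, r5:0}
[8] sub  r4, r2, r4  →  {r0:0, r1:1, r2:12, r3:0, r4:65532, r5:0}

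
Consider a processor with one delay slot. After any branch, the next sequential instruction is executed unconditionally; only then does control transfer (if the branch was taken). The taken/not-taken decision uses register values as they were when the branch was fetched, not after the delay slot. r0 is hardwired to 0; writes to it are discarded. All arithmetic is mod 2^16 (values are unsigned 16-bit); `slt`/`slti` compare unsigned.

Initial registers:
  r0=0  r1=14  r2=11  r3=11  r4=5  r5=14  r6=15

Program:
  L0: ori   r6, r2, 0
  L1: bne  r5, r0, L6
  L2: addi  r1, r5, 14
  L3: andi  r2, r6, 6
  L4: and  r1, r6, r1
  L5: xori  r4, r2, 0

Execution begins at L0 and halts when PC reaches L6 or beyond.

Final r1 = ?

[0] ori   r6, r2, 0  →  {r0:0, r1:14, r2:11, r3:11, r4:5, r5:14, r6:11}
[1] bne  r5, r0, L6  →  {r0:0, r1:14, r2:11, r3:11, r4:5, r5:14, r6:11}  ⟨branch taken⟩
[2] addi  r1, r5, 14  →  {r0:0, r1:28, r2:11, r3:11, r4:5, r5:14, r6:11}

28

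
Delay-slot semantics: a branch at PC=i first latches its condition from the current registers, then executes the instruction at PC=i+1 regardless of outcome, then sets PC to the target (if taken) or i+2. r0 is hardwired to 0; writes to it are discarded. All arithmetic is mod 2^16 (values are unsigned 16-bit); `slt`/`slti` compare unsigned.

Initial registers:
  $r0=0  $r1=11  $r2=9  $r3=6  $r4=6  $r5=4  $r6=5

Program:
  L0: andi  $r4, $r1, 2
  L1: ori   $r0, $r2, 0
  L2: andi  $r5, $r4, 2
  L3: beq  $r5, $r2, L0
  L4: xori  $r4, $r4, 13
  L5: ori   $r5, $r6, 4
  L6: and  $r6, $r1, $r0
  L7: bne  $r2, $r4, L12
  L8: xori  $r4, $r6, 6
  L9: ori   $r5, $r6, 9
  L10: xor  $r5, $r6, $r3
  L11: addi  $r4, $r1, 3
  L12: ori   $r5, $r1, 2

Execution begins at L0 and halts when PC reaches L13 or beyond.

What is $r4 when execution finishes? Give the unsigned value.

[0] andi  $r4, $r1, 2  →  {$r0:0, $r1:11, $r2:9, $r3:6, $r4:2, $r5:4, $r6:5}
[1] ori   $r0, $r2, 0  →  {$r0:0, $r1:11, $r2:9, $r3:6, $r4:2, $r5:4, $r6:5}
[2] andi  $r5, $r4, 2  →  {$r0:0, $r1:11, $r2:9, $r3:6, $r4:2, $r5:2, $r6:5}
[3] beq  $r5, $r2, L0  →  {$r0:0, $r1:11, $r2:9, $r3:6, $r4:2, $r5:2, $r6:5}  ⟨branch fallthrough⟩
[4] xori  $r4, $r4, 13  →  {$r0:0, $r1:11, $r2:9, $r3:6, $r4:15, $r5:2, $r6:5}
[5] ori   $r5, $r6, 4  →  {$r0:0, $r1:11, $r2:9, $r3:6, $r4:15, $r5:5, $r6:5}
[6] and  $r6, $r1, $r0  →  {$r0:0, $r1:11, $r2:9, $r3:6, $r4:15, $r5:5, $r6:0}
[7] bne  $r2, $r4, L12  →  {$r0:0, $r1:11, $r2:9, $r3:6, $r4:15, $r5:5, $r6:0}  ⟨branch taken⟩
[8] xori  $r4, $r6, 6  →  {$r0:0, $r1:11, $r2:9, $r3:6, $r4:6, $r5:5, $r6:0}
[12] ori   $r5, $r1, 2  →  {$r0:0, $r1:11, $r2:9, $r3:6, $r4:6, $r5:11, $r6:0}

6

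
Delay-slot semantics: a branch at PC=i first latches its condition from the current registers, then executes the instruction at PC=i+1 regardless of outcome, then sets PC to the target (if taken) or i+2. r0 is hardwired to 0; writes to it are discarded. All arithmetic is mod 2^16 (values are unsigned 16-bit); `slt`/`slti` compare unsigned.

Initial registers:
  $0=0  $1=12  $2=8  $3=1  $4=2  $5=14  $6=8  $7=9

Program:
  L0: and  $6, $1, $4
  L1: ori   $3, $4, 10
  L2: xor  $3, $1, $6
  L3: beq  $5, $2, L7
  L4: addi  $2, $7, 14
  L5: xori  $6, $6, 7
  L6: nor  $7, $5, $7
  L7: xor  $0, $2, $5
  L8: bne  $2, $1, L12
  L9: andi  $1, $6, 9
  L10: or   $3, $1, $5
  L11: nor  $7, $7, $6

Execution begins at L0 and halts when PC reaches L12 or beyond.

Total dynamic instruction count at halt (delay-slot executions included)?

PC=0  and  $6, $1, $4        | $0=0 $1=12 $2=8 $3=1 $4=2 $5=14 $6=0 $7=9
PC=1  ori   $3, $4, 10       | $0=0 $1=12 $2=8 $3=10 $4=2 $5=14 $6=0 $7=9
PC=2  xor  $3, $1, $6        | $0=0 $1=12 $2=8 $3=12 $4=2 $5=14 $6=0 $7=9
PC=3  beq  $5, $2, L7        | $0=0 $1=12 $2=8 $3=12 $4=2 $5=14 $6=0 $7=9  [not taken]
PC=4  addi  $2, $7, 14       | $0=0 $1=12 $2=23 $3=12 $4=2 $5=14 $6=0 $7=9
PC=5  xori  $6, $6, 7        | $0=0 $1=12 $2=23 $3=12 $4=2 $5=14 $6=7 $7=9
PC=6  nor  $7, $5, $7        | $0=0 $1=12 $2=23 $3=12 $4=2 $5=14 $6=7 $7=65520
PC=7  xor  $0, $2, $5        | $0=0 $1=12 $2=23 $3=12 $4=2 $5=14 $6=7 $7=65520
PC=8  bne  $2, $1, L12       | $0=0 $1=12 $2=23 $3=12 $4=2 $5=14 $6=7 $7=65520  [TAKEN]
PC=9  andi  $1, $6, 9        | $0=0 $1=1 $2=23 $3=12 $4=2 $5=14 $6=7 $7=65520

10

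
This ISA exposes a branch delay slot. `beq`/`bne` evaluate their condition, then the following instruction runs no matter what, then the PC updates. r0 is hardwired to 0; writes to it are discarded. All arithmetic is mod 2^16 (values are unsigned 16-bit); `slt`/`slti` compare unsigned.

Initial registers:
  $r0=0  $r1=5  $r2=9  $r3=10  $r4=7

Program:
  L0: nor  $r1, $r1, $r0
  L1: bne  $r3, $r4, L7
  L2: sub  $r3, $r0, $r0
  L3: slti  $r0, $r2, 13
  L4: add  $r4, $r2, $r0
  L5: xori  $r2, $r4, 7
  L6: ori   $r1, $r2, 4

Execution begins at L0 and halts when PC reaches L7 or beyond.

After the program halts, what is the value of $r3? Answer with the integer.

0

[0] nor  $r1, $r1, $r0  →  {$r0:0, $r1:65530, $r2:9, $r3:10, $r4:7}
[1] bne  $r3, $r4, L7  →  {$r0:0, $r1:65530, $r2:9, $r3:10, $r4:7}  ⟨branch taken⟩
[2] sub  $r3, $r0, $r0  →  {$r0:0, $r1:65530, $r2:9, $r3:0, $r4:7}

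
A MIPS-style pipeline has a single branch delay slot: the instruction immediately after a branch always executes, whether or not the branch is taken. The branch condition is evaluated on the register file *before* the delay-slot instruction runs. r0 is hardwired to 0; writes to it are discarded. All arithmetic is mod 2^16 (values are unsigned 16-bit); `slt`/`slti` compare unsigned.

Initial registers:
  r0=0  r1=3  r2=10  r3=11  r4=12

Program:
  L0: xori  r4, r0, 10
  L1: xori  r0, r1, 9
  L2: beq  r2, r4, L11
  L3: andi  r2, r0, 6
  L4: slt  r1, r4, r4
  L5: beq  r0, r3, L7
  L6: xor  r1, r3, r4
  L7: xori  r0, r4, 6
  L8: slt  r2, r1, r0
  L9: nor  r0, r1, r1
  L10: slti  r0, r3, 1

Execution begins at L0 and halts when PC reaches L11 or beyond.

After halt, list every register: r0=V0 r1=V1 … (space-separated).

[0] xori  r4, r0, 10  →  {r0:0, r1:3, r2:10, r3:11, r4:10}
[1] xori  r0, r1, 9  →  {r0:0, r1:3, r2:10, r3:11, r4:10}
[2] beq  r2, r4, L11  →  {r0:0, r1:3, r2:10, r3:11, r4:10}  ⟨branch taken⟩
[3] andi  r2, r0, 6  →  {r0:0, r1:3, r2:0, r3:11, r4:10}

r0=0 r1=3 r2=0 r3=11 r4=10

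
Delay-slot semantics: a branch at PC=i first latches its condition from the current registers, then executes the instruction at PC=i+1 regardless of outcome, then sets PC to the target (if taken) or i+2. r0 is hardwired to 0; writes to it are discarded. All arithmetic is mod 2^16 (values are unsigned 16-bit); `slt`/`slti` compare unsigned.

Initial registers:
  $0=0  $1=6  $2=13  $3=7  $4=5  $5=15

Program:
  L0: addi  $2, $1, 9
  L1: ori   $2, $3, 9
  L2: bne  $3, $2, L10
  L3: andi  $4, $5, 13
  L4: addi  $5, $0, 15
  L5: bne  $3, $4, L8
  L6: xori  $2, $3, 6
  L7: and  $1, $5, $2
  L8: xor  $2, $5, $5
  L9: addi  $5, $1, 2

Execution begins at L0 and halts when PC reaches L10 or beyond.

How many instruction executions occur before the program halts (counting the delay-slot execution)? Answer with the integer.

4

  step pc=0: addi  $2, $1, 9  regs=(0,6,15,7,5,15)
  step pc=1: ori   $2, $3, 9  regs=(0,6,15,7,5,15)
  step pc=2: bne  $3, $2, L10  cond=T  regs=(0,6,15,7,5,15)
  step pc=3: andi  $4, $5, 13  regs=(0,6,15,7,13,15)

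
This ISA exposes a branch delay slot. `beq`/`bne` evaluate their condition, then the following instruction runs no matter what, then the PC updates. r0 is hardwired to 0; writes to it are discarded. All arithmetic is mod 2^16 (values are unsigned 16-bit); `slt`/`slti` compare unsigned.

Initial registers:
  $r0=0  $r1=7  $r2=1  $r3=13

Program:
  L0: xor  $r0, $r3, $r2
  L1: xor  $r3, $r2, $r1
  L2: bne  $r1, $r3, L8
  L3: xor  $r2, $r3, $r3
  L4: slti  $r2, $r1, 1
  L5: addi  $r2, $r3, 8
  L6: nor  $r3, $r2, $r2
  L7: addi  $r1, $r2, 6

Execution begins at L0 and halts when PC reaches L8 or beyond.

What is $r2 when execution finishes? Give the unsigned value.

  step pc=0: xor  $r0, $r3, $r2  regs=(0,7,1,13)
  step pc=1: xor  $r3, $r2, $r1  regs=(0,7,1,6)
  step pc=2: bne  $r1, $r3, L8  cond=T  regs=(0,7,1,6)
  step pc=3: xor  $r2, $r3, $r3  regs=(0,7,0,6)

0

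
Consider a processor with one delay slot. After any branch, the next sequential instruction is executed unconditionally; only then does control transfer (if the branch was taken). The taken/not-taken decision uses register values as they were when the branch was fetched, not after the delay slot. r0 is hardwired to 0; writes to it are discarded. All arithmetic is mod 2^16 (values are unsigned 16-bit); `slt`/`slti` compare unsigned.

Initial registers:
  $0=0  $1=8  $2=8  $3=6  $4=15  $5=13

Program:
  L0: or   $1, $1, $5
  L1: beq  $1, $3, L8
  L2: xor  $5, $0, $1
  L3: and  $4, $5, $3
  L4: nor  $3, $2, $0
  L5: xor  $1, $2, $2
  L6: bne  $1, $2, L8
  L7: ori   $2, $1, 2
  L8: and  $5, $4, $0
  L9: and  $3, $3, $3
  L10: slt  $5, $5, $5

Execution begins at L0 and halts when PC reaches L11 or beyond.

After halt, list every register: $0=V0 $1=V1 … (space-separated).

$0=0 $1=0 $2=2 $3=65527 $4=4 $5=0

#0 or   $1, $1, $5 ; 0/13/8/6/15/13
#1 beq  $1, $3, L8 ; 0/13/8/6/15/13 ; →fallthru
#2 xor  $5, $0, $1 ; 0/13/8/6/15/13
#3 and  $4, $5, $3 ; 0/13/8/6/4/13
#4 nor  $3, $2, $0 ; 0/13/8/65527/4/13
#5 xor  $1, $2, $2 ; 0/0/8/65527/4/13
#6 bne  $1, $2, L8 ; 0/0/8/65527/4/13 ; →target
#7 ori   $2, $1, 2 ; 0/0/2/65527/4/13
#8 and  $5, $4, $0 ; 0/0/2/65527/4/0
#9 and  $3, $3, $3 ; 0/0/2/65527/4/0
#10 slt  $5, $5, $5 ; 0/0/2/65527/4/0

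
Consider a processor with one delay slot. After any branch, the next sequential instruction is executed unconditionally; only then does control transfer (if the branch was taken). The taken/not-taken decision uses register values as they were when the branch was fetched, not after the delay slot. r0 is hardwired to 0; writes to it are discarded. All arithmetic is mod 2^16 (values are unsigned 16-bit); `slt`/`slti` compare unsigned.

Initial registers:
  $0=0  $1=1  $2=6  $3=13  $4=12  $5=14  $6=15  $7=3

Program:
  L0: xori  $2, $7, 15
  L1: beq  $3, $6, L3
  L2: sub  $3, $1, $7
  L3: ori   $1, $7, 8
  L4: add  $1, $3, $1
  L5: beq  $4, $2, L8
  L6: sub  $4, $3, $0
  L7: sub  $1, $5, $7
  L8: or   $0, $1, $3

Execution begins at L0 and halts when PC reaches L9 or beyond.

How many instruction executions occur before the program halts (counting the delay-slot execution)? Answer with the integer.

8

PC=0  xori  $2, $7, 15       | $0=0 $1=1 $2=12 $3=13 $4=12 $5=14 $6=15 $7=3
PC=1  beq  $3, $6, L3        | $0=0 $1=1 $2=12 $3=13 $4=12 $5=14 $6=15 $7=3  [not taken]
PC=2  sub  $3, $1, $7        | $0=0 $1=1 $2=12 $3=65534 $4=12 $5=14 $6=15 $7=3
PC=3  ori   $1, $7, 8        | $0=0 $1=11 $2=12 $3=65534 $4=12 $5=14 $6=15 $7=3
PC=4  add  $1, $3, $1        | $0=0 $1=9 $2=12 $3=65534 $4=12 $5=14 $6=15 $7=3
PC=5  beq  $4, $2, L8        | $0=0 $1=9 $2=12 $3=65534 $4=12 $5=14 $6=15 $7=3  [TAKEN]
PC=6  sub  $4, $3, $0        | $0=0 $1=9 $2=12 $3=65534 $4=65534 $5=14 $6=15 $7=3
PC=8  or   $0, $1, $3        | $0=0 $1=9 $2=12 $3=65534 $4=65534 $5=14 $6=15 $7=3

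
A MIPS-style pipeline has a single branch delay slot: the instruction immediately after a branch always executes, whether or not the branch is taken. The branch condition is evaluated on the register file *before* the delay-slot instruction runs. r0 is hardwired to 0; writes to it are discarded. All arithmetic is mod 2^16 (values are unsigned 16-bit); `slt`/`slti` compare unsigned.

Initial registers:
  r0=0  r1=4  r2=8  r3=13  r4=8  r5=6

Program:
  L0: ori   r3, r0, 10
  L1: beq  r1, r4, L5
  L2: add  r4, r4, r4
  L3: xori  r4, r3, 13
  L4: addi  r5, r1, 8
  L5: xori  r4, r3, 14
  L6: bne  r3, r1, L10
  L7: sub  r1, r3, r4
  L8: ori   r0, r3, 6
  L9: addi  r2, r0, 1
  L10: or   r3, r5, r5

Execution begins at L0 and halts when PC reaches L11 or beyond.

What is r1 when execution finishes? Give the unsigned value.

6

[0] ori   r3, r0, 10  →  {r0:0, r1:4, r2:8, r3:10, r4:8, r5:6}
[1] beq  r1, r4, L5  →  {r0:0, r1:4, r2:8, r3:10, r4:8, r5:6}  ⟨branch fallthrough⟩
[2] add  r4, r4, r4  →  {r0:0, r1:4, r2:8, r3:10, r4:16, r5:6}
[3] xori  r4, r3, 13  →  {r0:0, r1:4, r2:8, r3:10, r4:7, r5:6}
[4] addi  r5, r1, 8  →  {r0:0, r1:4, r2:8, r3:10, r4:7, r5:12}
[5] xori  r4, r3, 14  →  {r0:0, r1:4, r2:8, r3:10, r4:4, r5:12}
[6] bne  r3, r1, L10  →  {r0:0, r1:4, r2:8, r3:10, r4:4, r5:12}  ⟨branch taken⟩
[7] sub  r1, r3, r4  →  {r0:0, r1:6, r2:8, r3:10, r4:4, r5:12}
[10] or   r3, r5, r5  →  {r0:0, r1:6, r2:8, r3:12, r4:4, r5:12}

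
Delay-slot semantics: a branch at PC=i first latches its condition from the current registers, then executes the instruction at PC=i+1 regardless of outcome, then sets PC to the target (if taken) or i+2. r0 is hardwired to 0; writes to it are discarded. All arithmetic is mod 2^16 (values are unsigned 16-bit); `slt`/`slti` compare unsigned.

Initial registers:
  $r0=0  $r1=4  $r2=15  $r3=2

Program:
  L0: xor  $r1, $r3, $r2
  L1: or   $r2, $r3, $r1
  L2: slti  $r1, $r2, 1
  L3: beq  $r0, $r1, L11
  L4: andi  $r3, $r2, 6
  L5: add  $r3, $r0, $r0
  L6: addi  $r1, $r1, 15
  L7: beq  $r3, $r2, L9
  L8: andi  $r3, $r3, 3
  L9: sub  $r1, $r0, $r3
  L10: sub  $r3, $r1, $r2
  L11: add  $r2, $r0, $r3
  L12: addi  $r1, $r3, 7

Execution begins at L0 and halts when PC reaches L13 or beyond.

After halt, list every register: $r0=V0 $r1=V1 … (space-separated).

$r0=0 $r1=13 $r2=6 $r3=6

#0 xor  $r1, $r3, $r2 ; 0/13/15/2
#1 or   $r2, $r3, $r1 ; 0/13/15/2
#2 slti  $r1, $r2, 1 ; 0/0/15/2
#3 beq  $r0, $r1, L11 ; 0/0/15/2 ; →target
#4 andi  $r3, $r2, 6 ; 0/0/15/6
#11 add  $r2, $r0, $r3 ; 0/0/6/6
#12 addi  $r1, $r3, 7 ; 0/13/6/6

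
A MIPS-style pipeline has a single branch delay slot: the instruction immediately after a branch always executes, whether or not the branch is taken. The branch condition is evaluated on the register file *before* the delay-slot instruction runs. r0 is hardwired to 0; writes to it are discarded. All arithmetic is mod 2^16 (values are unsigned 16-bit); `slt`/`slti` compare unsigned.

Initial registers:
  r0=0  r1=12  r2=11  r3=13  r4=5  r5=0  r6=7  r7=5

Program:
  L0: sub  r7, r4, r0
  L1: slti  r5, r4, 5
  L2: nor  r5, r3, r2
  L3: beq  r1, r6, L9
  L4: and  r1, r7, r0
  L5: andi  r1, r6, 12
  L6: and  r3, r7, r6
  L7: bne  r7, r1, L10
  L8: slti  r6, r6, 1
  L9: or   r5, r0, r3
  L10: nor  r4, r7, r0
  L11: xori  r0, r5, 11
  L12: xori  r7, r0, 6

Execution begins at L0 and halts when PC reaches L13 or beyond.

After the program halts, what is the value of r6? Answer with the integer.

0

PC=0  sub  r7, r4, r0        | r0=0 r1=12 r2=11 r3=13 r4=5 r5=0 r6=7 r7=5
PC=1  slti  r5, r4, 5        | r0=0 r1=12 r2=11 r3=13 r4=5 r5=0 r6=7 r7=5
PC=2  nor  r5, r3, r2        | r0=0 r1=12 r2=11 r3=13 r4=5 r5=65520 r6=7 r7=5
PC=3  beq  r1, r6, L9        | r0=0 r1=12 r2=11 r3=13 r4=5 r5=65520 r6=7 r7=5  [not taken]
PC=4  and  r1, r7, r0        | r0=0 r1=0 r2=11 r3=13 r4=5 r5=65520 r6=7 r7=5
PC=5  andi  r1, r6, 12       | r0=0 r1=4 r2=11 r3=13 r4=5 r5=65520 r6=7 r7=5
PC=6  and  r3, r7, r6        | r0=0 r1=4 r2=11 r3=5 r4=5 r5=65520 r6=7 r7=5
PC=7  bne  r7, r1, L10       | r0=0 r1=4 r2=11 r3=5 r4=5 r5=65520 r6=7 r7=5  [TAKEN]
PC=8  slti  r6, r6, 1        | r0=0 r1=4 r2=11 r3=5 r4=5 r5=65520 r6=0 r7=5
PC=10 nor  r4, r7, r0        | r0=0 r1=4 r2=11 r3=5 r4=65530 r5=65520 r6=0 r7=5
PC=11 xori  r0, r5, 11       | r0=0 r1=4 r2=11 r3=5 r4=65530 r5=65520 r6=0 r7=5
PC=12 xori  r7, r0, 6        | r0=0 r1=4 r2=11 r3=5 r4=65530 r5=65520 r6=0 r7=6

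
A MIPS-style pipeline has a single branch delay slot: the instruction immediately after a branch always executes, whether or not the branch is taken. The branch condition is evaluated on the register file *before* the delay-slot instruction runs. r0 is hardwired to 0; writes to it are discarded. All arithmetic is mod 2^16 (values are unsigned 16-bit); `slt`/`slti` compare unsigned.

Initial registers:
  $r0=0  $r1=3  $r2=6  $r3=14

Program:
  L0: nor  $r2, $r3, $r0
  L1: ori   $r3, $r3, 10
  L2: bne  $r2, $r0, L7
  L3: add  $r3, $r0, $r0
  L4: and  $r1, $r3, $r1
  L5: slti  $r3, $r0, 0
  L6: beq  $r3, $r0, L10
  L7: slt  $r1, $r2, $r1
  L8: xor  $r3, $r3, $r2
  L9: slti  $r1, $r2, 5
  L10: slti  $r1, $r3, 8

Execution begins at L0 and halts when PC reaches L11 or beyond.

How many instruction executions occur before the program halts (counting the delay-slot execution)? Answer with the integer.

8

  step pc=0: nor  $r2, $r3, $r0  regs=(0,3,65521,14)
  step pc=1: ori   $r3, $r3, 10  regs=(0,3,65521,14)
  step pc=2: bne  $r2, $r0, L7  cond=T  regs=(0,3,65521,14)
  step pc=3: add  $r3, $r0, $r0  regs=(0,3,65521,0)
  step pc=7: slt  $r1, $r2, $r1  regs=(0,0,65521,0)
  step pc=8: xor  $r3, $r3, $r2  regs=(0,0,65521,65521)
  step pc=9: slti  $r1, $r2, 5  regs=(0,0,65521,65521)
  step pc=10: slti  $r1, $r3, 8  regs=(0,0,65521,65521)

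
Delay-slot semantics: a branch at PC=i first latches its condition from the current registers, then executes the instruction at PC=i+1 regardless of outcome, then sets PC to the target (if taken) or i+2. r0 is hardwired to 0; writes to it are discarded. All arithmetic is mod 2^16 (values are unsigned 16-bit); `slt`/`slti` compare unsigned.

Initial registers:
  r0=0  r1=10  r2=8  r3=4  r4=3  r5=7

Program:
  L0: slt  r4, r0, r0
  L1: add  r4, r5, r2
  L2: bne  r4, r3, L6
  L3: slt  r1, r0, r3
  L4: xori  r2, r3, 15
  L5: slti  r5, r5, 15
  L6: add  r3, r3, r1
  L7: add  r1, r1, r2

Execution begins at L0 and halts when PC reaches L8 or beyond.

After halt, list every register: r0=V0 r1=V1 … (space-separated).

  step pc=0: slt  r4, r0, r0  regs=(0,10,8,4,0,7)
  step pc=1: add  r4, r5, r2  regs=(0,10,8,4,15,7)
  step pc=2: bne  r4, r3, L6  cond=T  regs=(0,10,8,4,15,7)
  step pc=3: slt  r1, r0, r3  regs=(0,1,8,4,15,7)
  step pc=6: add  r3, r3, r1  regs=(0,1,8,5,15,7)
  step pc=7: add  r1, r1, r2  regs=(0,9,8,5,15,7)

r0=0 r1=9 r2=8 r3=5 r4=15 r5=7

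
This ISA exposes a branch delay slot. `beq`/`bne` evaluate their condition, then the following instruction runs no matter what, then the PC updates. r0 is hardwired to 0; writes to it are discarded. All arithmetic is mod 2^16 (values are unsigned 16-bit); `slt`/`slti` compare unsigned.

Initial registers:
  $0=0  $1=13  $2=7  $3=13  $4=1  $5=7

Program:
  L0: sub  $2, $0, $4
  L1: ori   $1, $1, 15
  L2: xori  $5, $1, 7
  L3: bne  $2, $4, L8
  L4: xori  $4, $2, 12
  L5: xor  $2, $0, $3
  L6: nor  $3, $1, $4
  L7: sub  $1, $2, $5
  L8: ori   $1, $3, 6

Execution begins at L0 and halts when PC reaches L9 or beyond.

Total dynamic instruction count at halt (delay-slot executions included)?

6

[0] sub  $2, $0, $4  →  {$0:0, $1:13, $2:65535, $3:13, $4:1, $5:7}
[1] ori   $1, $1, 15  →  {$0:0, $1:15, $2:65535, $3:13, $4:1, $5:7}
[2] xori  $5, $1, 7  →  {$0:0, $1:15, $2:65535, $3:13, $4:1, $5:8}
[3] bne  $2, $4, L8  →  {$0:0, $1:15, $2:65535, $3:13, $4:1, $5:8}  ⟨branch taken⟩
[4] xori  $4, $2, 12  →  {$0:0, $1:15, $2:65535, $3:13, $4:65523, $5:8}
[8] ori   $1, $3, 6  →  {$0:0, $1:15, $2:65535, $3:13, $4:65523, $5:8}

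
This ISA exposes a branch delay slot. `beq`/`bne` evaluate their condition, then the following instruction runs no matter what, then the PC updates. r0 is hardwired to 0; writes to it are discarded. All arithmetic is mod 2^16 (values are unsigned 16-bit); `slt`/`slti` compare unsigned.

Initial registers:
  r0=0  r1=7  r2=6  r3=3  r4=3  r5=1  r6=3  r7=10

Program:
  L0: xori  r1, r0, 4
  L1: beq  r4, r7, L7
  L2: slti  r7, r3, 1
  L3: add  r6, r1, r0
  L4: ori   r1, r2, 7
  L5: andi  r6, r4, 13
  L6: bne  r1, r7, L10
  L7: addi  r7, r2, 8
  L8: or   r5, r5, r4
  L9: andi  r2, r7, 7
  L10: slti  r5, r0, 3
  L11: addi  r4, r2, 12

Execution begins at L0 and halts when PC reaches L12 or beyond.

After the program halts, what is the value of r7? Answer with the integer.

[0] xori  r1, r0, 4  →  {r0:0, r1:4, r2:6, r3:3, r4:3, r5:1, r6:3, r7:10}
[1] beq  r4, r7, L7  →  {r0:0, r1:4, r2:6, r3:3, r4:3, r5:1, r6:3, r7:10}  ⟨branch fallthrough⟩
[2] slti  r7, r3, 1  →  {r0:0, r1:4, r2:6, r3:3, r4:3, r5:1, r6:3, r7:0}
[3] add  r6, r1, r0  →  {r0:0, r1:4, r2:6, r3:3, r4:3, r5:1, r6:4, r7:0}
[4] ori   r1, r2, 7  →  {r0:0, r1:7, r2:6, r3:3, r4:3, r5:1, r6:4, r7:0}
[5] andi  r6, r4, 13  →  {r0:0, r1:7, r2:6, r3:3, r4:3, r5:1, r6:1, r7:0}
[6] bne  r1, r7, L10  →  {r0:0, r1:7, r2:6, r3:3, r4:3, r5:1, r6:1, r7:0}  ⟨branch taken⟩
[7] addi  r7, r2, 8  →  {r0:0, r1:7, r2:6, r3:3, r4:3, r5:1, r6:1, r7:14}
[10] slti  r5, r0, 3  →  {r0:0, r1:7, r2:6, r3:3, r4:3, r5:1, r6:1, r7:14}
[11] addi  r4, r2, 12  →  {r0:0, r1:7, r2:6, r3:3, r4:18, r5:1, r6:1, r7:14}

14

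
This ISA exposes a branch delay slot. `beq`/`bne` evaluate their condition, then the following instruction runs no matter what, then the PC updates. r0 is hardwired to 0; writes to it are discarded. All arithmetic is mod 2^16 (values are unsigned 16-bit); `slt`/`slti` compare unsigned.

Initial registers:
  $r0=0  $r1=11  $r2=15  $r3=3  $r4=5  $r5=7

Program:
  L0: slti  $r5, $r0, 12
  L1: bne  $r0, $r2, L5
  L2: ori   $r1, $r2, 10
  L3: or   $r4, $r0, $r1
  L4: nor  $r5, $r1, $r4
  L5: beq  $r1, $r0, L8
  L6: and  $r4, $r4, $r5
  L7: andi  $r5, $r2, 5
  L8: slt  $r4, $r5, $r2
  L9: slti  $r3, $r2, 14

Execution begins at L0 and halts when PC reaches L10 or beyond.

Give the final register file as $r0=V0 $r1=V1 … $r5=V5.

$r0=0 $r1=15 $r2=15 $r3=0 $r4=1 $r5=5

PC=0  slti  $r5, $r0, 12     | $r0=0 $r1=11 $r2=15 $r3=3 $r4=5 $r5=1
PC=1  bne  $r0, $r2, L5      | $r0=0 $r1=11 $r2=15 $r3=3 $r4=5 $r5=1  [TAKEN]
PC=2  ori   $r1, $r2, 10     | $r0=0 $r1=15 $r2=15 $r3=3 $r4=5 $r5=1
PC=5  beq  $r1, $r0, L8      | $r0=0 $r1=15 $r2=15 $r3=3 $r4=5 $r5=1  [not taken]
PC=6  and  $r4, $r4, $r5     | $r0=0 $r1=15 $r2=15 $r3=3 $r4=1 $r5=1
PC=7  andi  $r5, $r2, 5      | $r0=0 $r1=15 $r2=15 $r3=3 $r4=1 $r5=5
PC=8  slt  $r4, $r5, $r2     | $r0=0 $r1=15 $r2=15 $r3=3 $r4=1 $r5=5
PC=9  slti  $r3, $r2, 14     | $r0=0 $r1=15 $r2=15 $r3=0 $r4=1 $r5=5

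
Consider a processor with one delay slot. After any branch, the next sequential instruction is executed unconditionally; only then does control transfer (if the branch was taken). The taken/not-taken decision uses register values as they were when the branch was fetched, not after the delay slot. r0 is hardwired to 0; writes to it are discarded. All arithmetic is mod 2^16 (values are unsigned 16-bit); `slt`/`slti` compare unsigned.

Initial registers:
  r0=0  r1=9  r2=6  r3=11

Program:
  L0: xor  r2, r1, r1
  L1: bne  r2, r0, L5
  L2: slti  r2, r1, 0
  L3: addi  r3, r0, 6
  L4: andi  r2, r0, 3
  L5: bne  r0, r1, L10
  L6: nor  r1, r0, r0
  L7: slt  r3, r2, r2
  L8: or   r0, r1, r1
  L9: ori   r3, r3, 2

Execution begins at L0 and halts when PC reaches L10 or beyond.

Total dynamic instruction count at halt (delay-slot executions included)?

7

PC=0  xor  r2, r1, r1        | r0=0 r1=9 r2=0 r3=11
PC=1  bne  r2, r0, L5        | r0=0 r1=9 r2=0 r3=11  [not taken]
PC=2  slti  r2, r1, 0        | r0=0 r1=9 r2=0 r3=11
PC=3  addi  r3, r0, 6        | r0=0 r1=9 r2=0 r3=6
PC=4  andi  r2, r0, 3        | r0=0 r1=9 r2=0 r3=6
PC=5  bne  r0, r1, L10       | r0=0 r1=9 r2=0 r3=6  [TAKEN]
PC=6  nor  r1, r0, r0        | r0=0 r1=65535 r2=0 r3=6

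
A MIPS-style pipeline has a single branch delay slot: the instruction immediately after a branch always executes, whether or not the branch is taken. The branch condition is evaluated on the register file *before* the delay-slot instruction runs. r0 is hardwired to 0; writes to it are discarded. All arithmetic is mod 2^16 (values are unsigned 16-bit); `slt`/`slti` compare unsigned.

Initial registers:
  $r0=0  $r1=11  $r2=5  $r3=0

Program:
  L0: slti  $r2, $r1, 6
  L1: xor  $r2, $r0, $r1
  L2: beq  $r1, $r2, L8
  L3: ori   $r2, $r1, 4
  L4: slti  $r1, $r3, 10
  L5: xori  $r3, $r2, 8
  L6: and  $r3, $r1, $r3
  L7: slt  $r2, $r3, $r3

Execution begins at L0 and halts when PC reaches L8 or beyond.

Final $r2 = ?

15

[0] slti  $r2, $r1, 6  →  {$r0:0, $r1:11, $r2:0, $r3:0}
[1] xor  $r2, $r0, $r1  →  {$r0:0, $r1:11, $r2:11, $r3:0}
[2] beq  $r1, $r2, L8  →  {$r0:0, $r1:11, $r2:11, $r3:0}  ⟨branch taken⟩
[3] ori   $r2, $r1, 4  →  {$r0:0, $r1:11, $r2:15, $r3:0}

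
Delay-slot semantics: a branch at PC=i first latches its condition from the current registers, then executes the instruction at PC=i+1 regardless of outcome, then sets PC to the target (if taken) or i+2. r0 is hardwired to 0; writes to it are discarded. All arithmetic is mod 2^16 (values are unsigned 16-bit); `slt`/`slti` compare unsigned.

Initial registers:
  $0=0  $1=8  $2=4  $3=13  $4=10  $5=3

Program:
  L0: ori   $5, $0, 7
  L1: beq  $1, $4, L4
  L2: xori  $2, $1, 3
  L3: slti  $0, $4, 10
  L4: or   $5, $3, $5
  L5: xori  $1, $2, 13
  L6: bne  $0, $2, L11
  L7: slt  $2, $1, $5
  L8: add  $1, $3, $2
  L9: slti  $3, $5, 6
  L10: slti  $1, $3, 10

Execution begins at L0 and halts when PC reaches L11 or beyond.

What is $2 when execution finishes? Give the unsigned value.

PC=0  ori   $5, $0, 7        | $0=0 $1=8 $2=4 $3=13 $4=10 $5=7
PC=1  beq  $1, $4, L4        | $0=0 $1=8 $2=4 $3=13 $4=10 $5=7  [not taken]
PC=2  xori  $2, $1, 3        | $0=0 $1=8 $2=11 $3=13 $4=10 $5=7
PC=3  slti  $0, $4, 10       | $0=0 $1=8 $2=11 $3=13 $4=10 $5=7
PC=4  or   $5, $3, $5        | $0=0 $1=8 $2=11 $3=13 $4=10 $5=15
PC=5  xori  $1, $2, 13       | $0=0 $1=6 $2=11 $3=13 $4=10 $5=15
PC=6  bne  $0, $2, L11       | $0=0 $1=6 $2=11 $3=13 $4=10 $5=15  [TAKEN]
PC=7  slt  $2, $1, $5        | $0=0 $1=6 $2=1 $3=13 $4=10 $5=15

1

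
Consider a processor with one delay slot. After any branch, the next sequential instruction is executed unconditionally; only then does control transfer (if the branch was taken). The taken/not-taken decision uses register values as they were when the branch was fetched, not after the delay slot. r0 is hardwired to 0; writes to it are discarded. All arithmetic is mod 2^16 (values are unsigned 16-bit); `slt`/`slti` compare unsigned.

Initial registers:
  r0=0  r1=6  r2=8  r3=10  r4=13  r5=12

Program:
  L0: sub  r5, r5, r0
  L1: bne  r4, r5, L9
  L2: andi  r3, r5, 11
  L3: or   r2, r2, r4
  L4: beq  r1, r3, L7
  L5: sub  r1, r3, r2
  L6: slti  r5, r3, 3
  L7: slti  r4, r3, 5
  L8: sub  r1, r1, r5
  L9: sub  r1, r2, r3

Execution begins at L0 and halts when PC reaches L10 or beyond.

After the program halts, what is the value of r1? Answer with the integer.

0

  step pc=0: sub  r5, r5, r0  regs=(0,6,8,10,13,12)
  step pc=1: bne  r4, r5, L9  cond=T  regs=(0,6,8,10,13,12)
  step pc=2: andi  r3, r5, 11  regs=(0,6,8,8,13,12)
  step pc=9: sub  r1, r2, r3  regs=(0,0,8,8,13,12)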